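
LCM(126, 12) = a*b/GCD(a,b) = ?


GCD(126, 12) = 6
LCM = 126*12/6 = 1512/6 = 252

LCM = 252


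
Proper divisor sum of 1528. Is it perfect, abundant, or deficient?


Proper divisors: 1, 2, 4, 8, 191, 382, 764
Sum = 1 + 2 + 4 + 8 + 191 + 382 + 764 = 1352
1352 < 1528 → deficient

s(1528) = 1352 (deficient)


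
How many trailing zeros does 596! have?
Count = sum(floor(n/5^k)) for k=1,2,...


floor(596/5) = 119
floor(596/25) = 23
floor(596/125) = 4
Total = 146

146 trailing zeros


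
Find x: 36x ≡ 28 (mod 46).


GCD(36, 46) = 2 divides 28
Divide: 18x ≡ 14 (mod 23)
x ≡ 11 (mod 23)


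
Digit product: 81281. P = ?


8 × 1 × 2 × 8 × 1 = 128


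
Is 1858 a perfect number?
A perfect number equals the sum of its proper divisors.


Proper divisors of 1858: 1, 2, 929
Sum = 1 + 2 + 929 = 932

No, 1858 is not perfect (932 ≠ 1858)


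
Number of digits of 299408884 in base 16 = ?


299408884 in base 16 = 11D89DF4
Number of digits = 8

8 digits (base 16)


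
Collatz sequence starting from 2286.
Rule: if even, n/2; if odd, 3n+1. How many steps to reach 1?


2286 → 1143 → 3430 → 1715 → 5146 → 2573 → 7720 → 3860 → 1930 → 965 → 2896 → 1448 → 724 → 362 → 181 → 544 → 272 → 136 → 68 → 34 → 17 → 52 → 26 → 13 → 40 → 20 → 10 → 5 → 16 → 8 → 4 → 2 → 1
Total steps = 32

32 steps


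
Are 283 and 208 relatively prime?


Euclidean algorithm:
283 = 1 * 208 + 75
208 = 2 * 75 + 58
75 = 1 * 58 + 17
58 = 3 * 17 + 7
17 = 2 * 7 + 3
7 = 2 * 3 + 1
3 = 3 * 1 + 0
GCD(283, 208) = 1

Yes, coprime (GCD = 1)


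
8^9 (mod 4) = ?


8^1 mod 4 = 0
8^2 mod 4 = 0
8^3 mod 4 = 0
8^4 mod 4 = 0
8^5 mod 4 = 0
8^6 mod 4 = 0
8^7 mod 4 = 0
8^8 mod 4 = 0
8^9 mod 4 = 0


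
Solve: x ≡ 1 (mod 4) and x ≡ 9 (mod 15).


M = 4*15 = 60
M1 = M/4 = 15, M2 = M/15 = 4
M1^(-1) mod 4 = 3, M2^(-1) mod 15 = 4
x = 1*15*3 + 9*4*4 = 189
189 mod 60 = 9
Check: 9 mod 4 = 1 ✓, 9 mod 15 = 9 ✓

x ≡ 9 (mod 60)


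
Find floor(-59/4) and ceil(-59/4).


-59/4 = -14.7500
floor = -15
ceil = -14

floor = -15, ceil = -14


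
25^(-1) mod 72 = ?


Use the extended Euclidean algorithm on (72, 25); each row r = 72*s + 25*t:
r=72, s=1, t=0
r=25, s=0, t=1
q=2: r=22, s=1, t=-2   [72*(1) + 25*(-2) = 22]
q=1: r=3, s=-1, t=3   [72*(-1) + 25*(3) = 3]
q=7: r=1, s=8, t=-23   [72*(8) + 25*(-23) = 1]
q=3: r=0, s=-25, t=72   [72*(-25) + 25*(72) = 0]
GCD = 1 with t = -23, so 25*(-23) ≡ 1 (mod 72)
Inverse = -23 mod 72 = 49
Check: 25 * 49 = 1225 ≡ 1 (mod 72)

25^(-1) ≡ 49 (mod 72)


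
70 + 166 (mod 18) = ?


70 + 166 = 236
236 mod 18 = 2


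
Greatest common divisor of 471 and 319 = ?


471 = 1 * 319 + 152
319 = 2 * 152 + 15
152 = 10 * 15 + 2
15 = 7 * 2 + 1
2 = 2 * 1 + 0
GCD = 1


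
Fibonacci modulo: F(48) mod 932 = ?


F(k) mod 932 for k=1..48:
1, 1, 2, 3, 5, 8, 13, 21, 34, 55, 89, 144, 233, 377, 610, 55, 665, 720, 453, 241, 694, 3, 697, 700, 465, 233, 698, 931, 697, 696, 461, 225, 686, 911, 665, 644, 377, 89, 466, 555, 89, 644, 733, 445, 246, 691, 5, 696
F(48) mod 932 = 696


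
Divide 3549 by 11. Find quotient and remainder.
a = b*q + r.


3549 = 11 * 322 + 7
Check: 3542 + 7 = 3549

q = 322, r = 7


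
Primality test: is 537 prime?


537 / 3 = 179 (exact division)
537 is NOT prime.

No, 537 is not prime


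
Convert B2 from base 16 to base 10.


B2 (base 16) = 178 (decimal)
178 (decimal) = 178 (base 10)


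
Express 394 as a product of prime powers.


394 / 2 = 197
197 / 197 = 1
394 = 2 × 197


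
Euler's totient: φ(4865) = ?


4865 = 5 × 7 × 139
Prime factors: 5, 7, 139
φ(4865) = 4865 × (1-1/5) × (1-1/7) × (1-1/139)
= 4865 × 4/5 × 6/7 × 138/139 = 3312

φ(4865) = 3312


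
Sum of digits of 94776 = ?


9 + 4 + 7 + 7 + 6 = 33


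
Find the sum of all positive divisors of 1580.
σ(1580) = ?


Divisors of 1580: 1, 2, 4, 5, 10, 20, 79, 158, 316, 395, 790, 1580
Sum = 1 + 2 + 4 + 5 + 10 + 20 + 79 + 158 + 316 + 395 + 790 + 1580 = 3360

σ(1580) = 3360


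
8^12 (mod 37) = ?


8^1 mod 37 = 8
8^2 mod 37 = 27
8^3 mod 37 = 31
8^4 mod 37 = 26
8^5 mod 37 = 23
8^6 mod 37 = 36
8^7 mod 37 = 29
8^8 mod 37 = 10
8^9 mod 37 = 6
8^10 mod 37 = 11
8^11 mod 37 = 14
8^12 mod 37 = 1


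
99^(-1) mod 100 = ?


Use the extended Euclidean algorithm on (100, 99); each row r = 100*s + 99*t:
r=100, s=1, t=0
r=99, s=0, t=1
q=1: r=1, s=1, t=-1   [100*(1) + 99*(-1) = 1]
q=99: r=0, s=-99, t=100   [100*(-99) + 99*(100) = 0]
GCD = 1 with t = -1, so 99*(-1) ≡ 1 (mod 100)
Inverse = -1 mod 100 = 99
Check: 99 * 99 = 9801 ≡ 1 (mod 100)

99^(-1) ≡ 99 (mod 100)


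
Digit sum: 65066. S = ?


6 + 5 + 0 + 6 + 6 = 23


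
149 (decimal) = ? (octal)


149 (base 10) = 149 (decimal)
149 (decimal) = 225 (base 8)


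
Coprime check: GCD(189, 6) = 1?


Euclidean algorithm:
189 = 31 * 6 + 3
6 = 2 * 3 + 0
GCD(189, 6) = 3

No, not coprime (GCD = 3)


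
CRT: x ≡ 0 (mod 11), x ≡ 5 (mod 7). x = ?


M = 11*7 = 77
M1 = M/11 = 7, M2 = M/7 = 11
M1^(-1) mod 11 = 8, M2^(-1) mod 7 = 2
x = 0*7*8 + 5*11*2 = 110
110 mod 77 = 33
Check: 33 mod 11 = 0 ✓, 33 mod 7 = 5 ✓

x ≡ 33 (mod 77)


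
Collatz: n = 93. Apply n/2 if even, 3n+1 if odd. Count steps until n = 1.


93 → 280 → 140 → 70 → 35 → 106 → 53 → 160 → 80 → 40 → 20 → 10 → 5 → 16 → 8 → 4 → 2 → 1
Total steps = 17

17 steps


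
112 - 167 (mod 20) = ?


112 - 167 = -55
-55 mod 20 = 5


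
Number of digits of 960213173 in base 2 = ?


960213173 in base 2 = 111001001110111011000010110101
Number of digits = 30

30 digits (base 2)


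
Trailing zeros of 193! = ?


floor(193/5) = 38
floor(193/25) = 7
floor(193/125) = 1
Total = 46

46 trailing zeros


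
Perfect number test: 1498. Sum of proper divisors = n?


Proper divisors of 1498: 1, 2, 7, 14, 107, 214, 749
Sum = 1 + 2 + 7 + 14 + 107 + 214 + 749 = 1094

No, 1498 is not perfect (1094 ≠ 1498)


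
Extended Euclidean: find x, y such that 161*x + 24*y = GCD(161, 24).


Tabular extended Euclidean (each row: r = 161*s + 24*t):
r=161, s=1, t=0
r=24, s=0, t=1
q=6: r=17, s=1, t=-6   [161*(1) + 24*(-6) = 17]
q=1: r=7, s=-1, t=7   [161*(-1) + 24*(7) = 7]
q=2: r=3, s=3, t=-20   [161*(3) + 24*(-20) = 3]
q=2: r=1, s=-7, t=47   [161*(-7) + 24*(47) = 1]
q=3: r=0, s=24, t=-161   [161*(24) + 24*(-161) = 0]
GCD = 1; from the row with r=1: x=-7, y=47
Check: 161*(-7) + 24*(47) = -1127 + 1128 = 1

GCD = 1, x = -7, y = 47


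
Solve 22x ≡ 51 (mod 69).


GCD(22, 69) = 1, unique solution
a^(-1) mod 69 = 22
x = 22 * 51 mod 69 = 18

x ≡ 18 (mod 69)


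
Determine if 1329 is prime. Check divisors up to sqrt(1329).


1329 / 3 = 443 (exact division)
1329 is NOT prime.

No, 1329 is not prime


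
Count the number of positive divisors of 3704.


3704 = 2^3 × 463^1
d(3704) = (3+1) × (1+1) = 8

8 divisors


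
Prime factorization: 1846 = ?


1846 / 2 = 923
923 / 13 = 71
71 / 71 = 1
1846 = 2 × 13 × 71


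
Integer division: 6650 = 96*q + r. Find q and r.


6650 = 96 * 69 + 26
Check: 6624 + 26 = 6650

q = 69, r = 26


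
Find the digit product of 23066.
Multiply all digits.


2 × 3 × 0 × 6 × 6 = 0


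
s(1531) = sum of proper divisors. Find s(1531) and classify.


Proper divisors: 1
Sum = 1 = 1
1 < 1531 → deficient

s(1531) = 1 (deficient)


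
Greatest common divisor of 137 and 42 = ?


137 = 3 * 42 + 11
42 = 3 * 11 + 9
11 = 1 * 9 + 2
9 = 4 * 2 + 1
2 = 2 * 1 + 0
GCD = 1


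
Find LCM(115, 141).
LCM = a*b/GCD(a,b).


GCD(115, 141) = 1
LCM = 115*141/1 = 16215/1 = 16215

LCM = 16215


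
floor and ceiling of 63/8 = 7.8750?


63/8 = 7.8750
floor = 7
ceil = 8

floor = 7, ceil = 8


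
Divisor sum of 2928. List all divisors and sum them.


Divisors of 2928: 1, 2, 3, 4, 6, 8, 12, 16, 24, 48, 61, 122, 183, 244, 366, 488, 732, 976, 1464, 2928
Sum = 1 + 2 + 3 + 4 + 6 + 8 + 12 + 16 + 24 + 48 + 61 + 122 + 183 + 244 + 366 + 488 + 732 + 976 + 1464 + 2928 = 7688

σ(2928) = 7688


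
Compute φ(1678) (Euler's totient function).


1678 = 2 × 839
Prime factors: 2, 839
φ(1678) = 1678 × (1-1/2) × (1-1/839)
= 1678 × 1/2 × 838/839 = 838

φ(1678) = 838


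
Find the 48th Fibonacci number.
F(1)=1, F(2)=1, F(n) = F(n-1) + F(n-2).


Sequence: 1, 1, 2, 3, 5, 8, 13, 21, 34, 55, 89, 144, 233, 377, 610, 987, 1597, 2584, 4181, 6765, 10946, 17711, 28657, 46368, 75025, 121393, 196418, 317811, 514229, 832040, 1346269, 2178309, 3524578, 5702887, 9227465, 14930352, 24157817, 39088169, 63245986, 102334155, 165580141, 267914296, 433494437, 701408733, 1134903170, 1836311903, 2971215073, 4807526976
F(48) = 4807526976


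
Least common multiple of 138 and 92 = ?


GCD(138, 92) = 46
LCM = 138*92/46 = 12696/46 = 276

LCM = 276


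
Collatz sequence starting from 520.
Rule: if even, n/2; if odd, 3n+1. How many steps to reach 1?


520 → 260 → 130 → 65 → 196 → 98 → 49 → 148 → 74 → 37 → 112 → 56 → 28 → 14 → 7 → 22 → 11 → 34 → 17 → 52 → 26 → 13 → 40 → 20 → 10 → 5 → 16 → 8 → 4 → 2 → 1
Total steps = 30

30 steps


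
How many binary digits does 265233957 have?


265233957 in base 2 = 1111110011110010011000100101
Number of digits = 28

28 digits (base 2)


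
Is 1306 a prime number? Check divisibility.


1306 / 2 = 653 (exact division)
1306 is NOT prime.

No, 1306 is not prime


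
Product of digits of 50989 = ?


5 × 0 × 9 × 8 × 9 = 0


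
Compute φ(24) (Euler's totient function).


24 = 2^3 × 3
Prime factors: 2, 3
φ(24) = 24 × (1-1/2) × (1-1/3)
= 24 × 1/2 × 2/3 = 8

φ(24) = 8


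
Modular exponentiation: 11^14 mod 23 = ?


11^1 mod 23 = 11
11^2 mod 23 = 6
11^3 mod 23 = 20
11^4 mod 23 = 13
11^5 mod 23 = 5
11^6 mod 23 = 9
11^7 mod 23 = 7
11^8 mod 23 = 8
11^9 mod 23 = 19
11^10 mod 23 = 2
11^11 mod 23 = 22
11^12 mod 23 = 12
11^13 mod 23 = 17
11^14 mod 23 = 3


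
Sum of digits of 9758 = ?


9 + 7 + 5 + 8 = 29


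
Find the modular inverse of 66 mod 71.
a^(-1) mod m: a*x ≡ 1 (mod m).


Use the extended Euclidean algorithm on (71, 66); each row r = 71*s + 66*t:
r=71, s=1, t=0
r=66, s=0, t=1
q=1: r=5, s=1, t=-1   [71*(1) + 66*(-1) = 5]
q=13: r=1, s=-13, t=14   [71*(-13) + 66*(14) = 1]
q=5: r=0, s=66, t=-71   [71*(66) + 66*(-71) = 0]
GCD = 1 with t = 14, so 66*(14) ≡ 1 (mod 71)
Inverse = 14 mod 71 = 14
Check: 66 * 14 = 924 ≡ 1 (mod 71)

66^(-1) ≡ 14 (mod 71)


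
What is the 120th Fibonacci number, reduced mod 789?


F(k) mod 789 for k=1..120:
1, 1, 2, 3, 5, 8, 13, 21, 34, 55, 89, 144, 233, 377, 610, 198, 19, 217, 236, 453, 689, 353, 253, 606, 70, 676, 746, 633, 590, 434, 235, 669, 115, 784, 110, 105, 215, 320, 535, 66, 601, 667, 479, 357, 47, 404, 451, 66, 517, 583, 311, 105, 416, 521, 148, 669, 28, 697, 725, 633, 569, 413, 193, 606, 10, 616, 626, 453, 290, 743, 244, 198, 442, 640, 293, 144, 437, 581, 229, 21, 250, 271, 521, 3, 524, 527, 262, 0, 262, 262, 524, 786, 521, 518, 250, 768, 229, 208, 437, 645, 293, 149, 442, 591, 244, 46, 290, 336, 626, 173, 10, 183, 193, 376, 569, 156, 725, 92, 28, 120
F(120) mod 789 = 120


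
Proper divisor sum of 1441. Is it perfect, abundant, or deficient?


Proper divisors: 1, 11, 131
Sum = 1 + 11 + 131 = 143
143 < 1441 → deficient

s(1441) = 143 (deficient)


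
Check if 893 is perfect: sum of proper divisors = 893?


Proper divisors of 893: 1, 19, 47
Sum = 1 + 19 + 47 = 67

No, 893 is not perfect (67 ≠ 893)


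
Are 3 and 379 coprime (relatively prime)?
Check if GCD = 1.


Euclidean algorithm:
379 = 126 * 3 + 1
3 = 3 * 1 + 0
GCD(3, 379) = 1

Yes, coprime (GCD = 1)


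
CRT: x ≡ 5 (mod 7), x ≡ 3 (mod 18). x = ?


M = 7*18 = 126
M1 = M/7 = 18, M2 = M/18 = 7
M1^(-1) mod 7 = 2, M2^(-1) mod 18 = 13
x = 5*18*2 + 3*7*13 = 453
453 mod 126 = 75
Check: 75 mod 7 = 5 ✓, 75 mod 18 = 3 ✓

x ≡ 75 (mod 126)


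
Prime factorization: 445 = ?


445 / 5 = 89
89 / 89 = 1
445 = 5 × 89


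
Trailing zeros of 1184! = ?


floor(1184/5) = 236
floor(1184/25) = 47
floor(1184/125) = 9
floor(1184/625) = 1
Total = 293

293 trailing zeros


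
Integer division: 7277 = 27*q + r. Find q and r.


7277 = 27 * 269 + 14
Check: 7263 + 14 = 7277

q = 269, r = 14


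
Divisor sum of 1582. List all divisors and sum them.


Divisors of 1582: 1, 2, 7, 14, 113, 226, 791, 1582
Sum = 1 + 2 + 7 + 14 + 113 + 226 + 791 + 1582 = 2736

σ(1582) = 2736


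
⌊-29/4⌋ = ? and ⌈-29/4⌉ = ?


-29/4 = -7.2500
floor = -8
ceil = -7

floor = -8, ceil = -7


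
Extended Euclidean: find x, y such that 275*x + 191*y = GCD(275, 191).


Tabular extended Euclidean (each row: r = 275*s + 191*t):
r=275, s=1, t=0
r=191, s=0, t=1
q=1: r=84, s=1, t=-1   [275*(1) + 191*(-1) = 84]
q=2: r=23, s=-2, t=3   [275*(-2) + 191*(3) = 23]
q=3: r=15, s=7, t=-10   [275*(7) + 191*(-10) = 15]
q=1: r=8, s=-9, t=13   [275*(-9) + 191*(13) = 8]
q=1: r=7, s=16, t=-23   [275*(16) + 191*(-23) = 7]
q=1: r=1, s=-25, t=36   [275*(-25) + 191*(36) = 1]
q=7: r=0, s=191, t=-275   [275*(191) + 191*(-275) = 0]
GCD = 1; from the row with r=1: x=-25, y=36
Check: 275*(-25) + 191*(36) = -6875 + 6876 = 1

GCD = 1, x = -25, y = 36


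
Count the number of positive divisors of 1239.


1239 = 3^1 × 7^1 × 59^1
d(1239) = (1+1) × (1+1) × (1+1) = 8

8 divisors


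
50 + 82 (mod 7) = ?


50 + 82 = 132
132 mod 7 = 6


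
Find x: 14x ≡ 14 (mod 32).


GCD(14, 32) = 2 divides 14
Divide: 7x ≡ 7 (mod 16)
x ≡ 1 (mod 16)


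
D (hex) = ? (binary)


D (base 16) = 13 (decimal)
13 (decimal) = 1101 (base 2)


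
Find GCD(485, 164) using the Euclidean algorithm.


485 = 2 * 164 + 157
164 = 1 * 157 + 7
157 = 22 * 7 + 3
7 = 2 * 3 + 1
3 = 3 * 1 + 0
GCD = 1


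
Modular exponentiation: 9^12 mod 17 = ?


9^1 mod 17 = 9
9^2 mod 17 = 13
9^3 mod 17 = 15
9^4 mod 17 = 16
9^5 mod 17 = 8
9^6 mod 17 = 4
9^7 mod 17 = 2
9^8 mod 17 = 1
9^9 mod 17 = 9
9^10 mod 17 = 13
9^11 mod 17 = 15
9^12 mod 17 = 16


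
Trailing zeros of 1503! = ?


floor(1503/5) = 300
floor(1503/25) = 60
floor(1503/125) = 12
floor(1503/625) = 2
Total = 374

374 trailing zeros


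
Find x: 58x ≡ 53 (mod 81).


GCD(58, 81) = 1, unique solution
a^(-1) mod 81 = 7
x = 7 * 53 mod 81 = 47

x ≡ 47 (mod 81)


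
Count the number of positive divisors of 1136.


1136 = 2^4 × 71^1
d(1136) = (4+1) × (1+1) = 10

10 divisors


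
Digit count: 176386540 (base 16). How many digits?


176386540 in base 16 = A8371EC
Number of digits = 7

7 digits (base 16)


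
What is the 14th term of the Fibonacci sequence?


Sequence: 1, 1, 2, 3, 5, 8, 13, 21, 34, 55, 89, 144, 233, 377
F(14) = 377


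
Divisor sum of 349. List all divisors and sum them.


Divisors of 349: 1, 349
Sum = 1 + 349 = 350

σ(349) = 350


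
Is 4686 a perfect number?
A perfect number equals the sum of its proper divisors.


Proper divisors of 4686: 1, 2, 3, 6, 11, 22, 33, 66, 71, 142, 213, 426, 781, 1562, 2343
Sum = 1 + 2 + 3 + 6 + 11 + 22 + 33 + 66 + 71 + 142 + 213 + 426 + 781 + 1562 + 2343 = 5682

No, 4686 is not perfect (5682 ≠ 4686)


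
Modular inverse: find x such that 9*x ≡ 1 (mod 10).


Use the extended Euclidean algorithm on (10, 9); each row r = 10*s + 9*t:
r=10, s=1, t=0
r=9, s=0, t=1
q=1: r=1, s=1, t=-1   [10*(1) + 9*(-1) = 1]
q=9: r=0, s=-9, t=10   [10*(-9) + 9*(10) = 0]
GCD = 1 with t = -1, so 9*(-1) ≡ 1 (mod 10)
Inverse = -1 mod 10 = 9
Check: 9 * 9 = 81 ≡ 1 (mod 10)

9^(-1) ≡ 9 (mod 10)


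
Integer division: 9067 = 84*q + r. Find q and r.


9067 = 84 * 107 + 79
Check: 8988 + 79 = 9067

q = 107, r = 79


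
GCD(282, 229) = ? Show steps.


282 = 1 * 229 + 53
229 = 4 * 53 + 17
53 = 3 * 17 + 2
17 = 8 * 2 + 1
2 = 2 * 1 + 0
GCD = 1


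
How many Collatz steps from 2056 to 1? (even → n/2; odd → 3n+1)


2056 → 1028 → 514 → 257 → 772 → 386 → 193 → 580 → 290 → 145 → 436 → 218 → 109 → 328 → 164 → 82 → 41 → 124 → 62 → 31 → 94 → 47 → 142 → 71 → 214 → 107 → 322 → 161 → 484 → 242 → 121 → 364 → 182 → 91 → 274 → 137 → 412 → 206 → 103 → 310 → 155 → 466 → 233 → 700 → 350 → 175 → 526 → 263 → 790 → 395 → 1186 → 593 → 1780 → 890 → 445 → 1336 → 668 → 334 → 167 → 502 → 251 → 754 → 377 → 1132 → 566 → 283 → 850 → 425 → 1276 → 638 → 319 → 958 → 479 → 1438 → 719 → 2158 → 1079 → 3238 → 1619 → 4858 → 2429 → 7288 → 3644 → 1822 → 911 → 2734 → 1367 → 4102 → 2051 → 6154 → 3077 → 9232 → 4616 → 2308 → 1154 → 577 → 1732 → 866 → 433 → 1300 → 650 → 325 → 976 → 488 → 244 → 122 → 61 → 184 → 92 → 46 → 23 → 70 → 35 → 106 → 53 → 160 → 80 → 40 → 20 → 10 → 5 → 16 → 8 → 4 → 2 → 1
Total steps = 125

125 steps


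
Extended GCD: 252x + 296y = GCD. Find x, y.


Tabular extended Euclidean (each row: r = 252*s + 296*t):
r=252, s=1, t=0
r=296, s=0, t=1
q=0: r=252, s=1, t=0   [252*(1) + 296*(0) = 252]
q=1: r=44, s=-1, t=1   [252*(-1) + 296*(1) = 44]
q=5: r=32, s=6, t=-5   [252*(6) + 296*(-5) = 32]
q=1: r=12, s=-7, t=6   [252*(-7) + 296*(6) = 12]
q=2: r=8, s=20, t=-17   [252*(20) + 296*(-17) = 8]
q=1: r=4, s=-27, t=23   [252*(-27) + 296*(23) = 4]
q=2: r=0, s=74, t=-63   [252*(74) + 296*(-63) = 0]
GCD = 4; from the row with r=4: x=-27, y=23
Check: 252*(-27) + 296*(23) = -6804 + 6808 = 4

GCD = 4, x = -27, y = 23


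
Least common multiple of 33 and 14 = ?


GCD(33, 14) = 1
LCM = 33*14/1 = 462/1 = 462

LCM = 462


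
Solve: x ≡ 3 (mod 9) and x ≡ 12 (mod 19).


M = 9*19 = 171
M1 = M/9 = 19, M2 = M/19 = 9
M1^(-1) mod 9 = 1, M2^(-1) mod 19 = 17
x = 3*19*1 + 12*9*17 = 1893
1893 mod 171 = 12
Check: 12 mod 9 = 3 ✓, 12 mod 19 = 12 ✓

x ≡ 12 (mod 171)


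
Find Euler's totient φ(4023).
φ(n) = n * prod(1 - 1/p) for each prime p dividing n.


4023 = 3^3 × 149
Prime factors: 3, 149
φ(4023) = 4023 × (1-1/3) × (1-1/149)
= 4023 × 2/3 × 148/149 = 2664

φ(4023) = 2664


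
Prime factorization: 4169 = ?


4169 / 11 = 379
379 / 379 = 1
4169 = 11 × 379


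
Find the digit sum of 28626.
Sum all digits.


2 + 8 + 6 + 2 + 6 = 24


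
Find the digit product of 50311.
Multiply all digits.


5 × 0 × 3 × 1 × 1 = 0


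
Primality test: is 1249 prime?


Check divisors up to sqrt(1249) = 35.3412
No divisors found.
1249 is prime.

Yes, 1249 is prime


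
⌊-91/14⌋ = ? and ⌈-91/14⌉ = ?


-91/14 = -6.5000
floor = -7
ceil = -6

floor = -7, ceil = -6


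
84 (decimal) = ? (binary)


84 (base 10) = 84 (decimal)
84 (decimal) = 1010100 (base 2)


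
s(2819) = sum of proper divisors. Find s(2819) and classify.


Proper divisors: 1
Sum = 1 = 1
1 < 2819 → deficient

s(2819) = 1 (deficient)


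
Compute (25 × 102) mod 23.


25 × 102 = 2550
2550 mod 23 = 20


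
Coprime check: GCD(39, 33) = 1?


Euclidean algorithm:
39 = 1 * 33 + 6
33 = 5 * 6 + 3
6 = 2 * 3 + 0
GCD(39, 33) = 3

No, not coprime (GCD = 3)


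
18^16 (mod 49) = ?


18^1 mod 49 = 18
18^2 mod 49 = 30
18^3 mod 49 = 1
18^4 mod 49 = 18
18^5 mod 49 = 30
18^6 mod 49 = 1
18^7 mod 49 = 18
18^8 mod 49 = 30
18^9 mod 49 = 1
18^10 mod 49 = 18
18^11 mod 49 = 30
18^12 mod 49 = 1
18^13 mod 49 = 18
18^14 mod 49 = 30
18^15 mod 49 = 1
18^16 mod 49 = 18


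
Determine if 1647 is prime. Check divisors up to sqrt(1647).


1647 / 3 = 549 (exact division)
1647 is NOT prime.

No, 1647 is not prime


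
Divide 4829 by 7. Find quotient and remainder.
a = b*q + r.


4829 = 7 * 689 + 6
Check: 4823 + 6 = 4829

q = 689, r = 6


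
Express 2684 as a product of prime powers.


2684 / 2 = 1342
1342 / 2 = 671
671 / 11 = 61
61 / 61 = 1
2684 = 2^2 × 11 × 61


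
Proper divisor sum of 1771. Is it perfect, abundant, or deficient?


Proper divisors: 1, 7, 11, 23, 77, 161, 253
Sum = 1 + 7 + 11 + 23 + 77 + 161 + 253 = 533
533 < 1771 → deficient

s(1771) = 533 (deficient)


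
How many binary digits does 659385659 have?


659385659 in base 2 = 100111010011010110110100111011
Number of digits = 30

30 digits (base 2)


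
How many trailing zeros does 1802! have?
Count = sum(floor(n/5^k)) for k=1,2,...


floor(1802/5) = 360
floor(1802/25) = 72
floor(1802/125) = 14
floor(1802/625) = 2
Total = 448

448 trailing zeros


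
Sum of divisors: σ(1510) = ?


Divisors of 1510: 1, 2, 5, 10, 151, 302, 755, 1510
Sum = 1 + 2 + 5 + 10 + 151 + 302 + 755 + 1510 = 2736

σ(1510) = 2736


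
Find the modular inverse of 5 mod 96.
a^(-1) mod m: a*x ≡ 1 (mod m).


Use the extended Euclidean algorithm on (96, 5); each row r = 96*s + 5*t:
r=96, s=1, t=0
r=5, s=0, t=1
q=19: r=1, s=1, t=-19   [96*(1) + 5*(-19) = 1]
q=5: r=0, s=-5, t=96   [96*(-5) + 5*(96) = 0]
GCD = 1 with t = -19, so 5*(-19) ≡ 1 (mod 96)
Inverse = -19 mod 96 = 77
Check: 5 * 77 = 385 ≡ 1 (mod 96)

5^(-1) ≡ 77 (mod 96)


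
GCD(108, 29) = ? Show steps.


108 = 3 * 29 + 21
29 = 1 * 21 + 8
21 = 2 * 8 + 5
8 = 1 * 5 + 3
5 = 1 * 3 + 2
3 = 1 * 2 + 1
2 = 2 * 1 + 0
GCD = 1


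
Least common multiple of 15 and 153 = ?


GCD(15, 153) = 3
LCM = 15*153/3 = 2295/3 = 765

LCM = 765


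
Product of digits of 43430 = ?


4 × 3 × 4 × 3 × 0 = 0


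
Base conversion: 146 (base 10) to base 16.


146 (base 10) = 146 (decimal)
146 (decimal) = 92 (base 16)


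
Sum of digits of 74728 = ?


7 + 4 + 7 + 2 + 8 = 28


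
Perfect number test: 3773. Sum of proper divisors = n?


Proper divisors of 3773: 1, 7, 11, 49, 77, 343, 539
Sum = 1 + 7 + 11 + 49 + 77 + 343 + 539 = 1027

No, 3773 is not perfect (1027 ≠ 3773)


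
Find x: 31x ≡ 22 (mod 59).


GCD(31, 59) = 1, unique solution
a^(-1) mod 59 = 40
x = 40 * 22 mod 59 = 54

x ≡ 54 (mod 59)


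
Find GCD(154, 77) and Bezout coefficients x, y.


Tabular extended Euclidean (each row: r = 154*s + 77*t):
r=154, s=1, t=0
r=77, s=0, t=1
q=2: r=0, s=1, t=-2   [154*(1) + 77*(-2) = 0]
GCD = 77; from the row with r=77: x=0, y=1
Check: 154*(0) + 77*(1) = 0 + 77 = 77

GCD = 77, x = 0, y = 1


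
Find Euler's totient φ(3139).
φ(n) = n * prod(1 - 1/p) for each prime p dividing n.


3139 = 43 × 73
Prime factors: 43, 73
φ(3139) = 3139 × (1-1/43) × (1-1/73)
= 3139 × 42/43 × 72/73 = 3024

φ(3139) = 3024


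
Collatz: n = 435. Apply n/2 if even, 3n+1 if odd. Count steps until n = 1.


435 → 1306 → 653 → 1960 → 980 → 490 → 245 → 736 → 368 → 184 → 92 → 46 → 23 → 70 → 35 → 106 → 53 → 160 → 80 → 40 → 20 → 10 → 5 → 16 → 8 → 4 → 2 → 1
Total steps = 27

27 steps


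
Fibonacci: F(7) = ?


Sequence: 1, 1, 2, 3, 5, 8, 13
F(7) = 13


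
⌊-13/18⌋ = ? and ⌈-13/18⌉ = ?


-13/18 = -0.7222
floor = -1
ceil = 0

floor = -1, ceil = 0


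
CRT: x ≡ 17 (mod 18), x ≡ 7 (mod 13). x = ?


M = 18*13 = 234
M1 = M/18 = 13, M2 = M/13 = 18
M1^(-1) mod 18 = 7, M2^(-1) mod 13 = 8
x = 17*13*7 + 7*18*8 = 2555
2555 mod 234 = 215
Check: 215 mod 18 = 17 ✓, 215 mod 13 = 7 ✓

x ≡ 215 (mod 234)


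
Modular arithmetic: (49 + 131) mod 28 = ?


49 + 131 = 180
180 mod 28 = 12


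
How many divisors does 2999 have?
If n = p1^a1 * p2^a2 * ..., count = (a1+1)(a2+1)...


2999 = 2999^1
d(2999) = (1+1) = 2

2 divisors


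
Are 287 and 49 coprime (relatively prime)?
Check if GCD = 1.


Euclidean algorithm:
287 = 5 * 49 + 42
49 = 1 * 42 + 7
42 = 6 * 7 + 0
GCD(287, 49) = 7

No, not coprime (GCD = 7)


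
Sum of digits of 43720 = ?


4 + 3 + 7 + 2 + 0 = 16


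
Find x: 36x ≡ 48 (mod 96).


GCD(36, 96) = 12 divides 48
Divide: 3x ≡ 4 (mod 8)
x ≡ 4 (mod 8)


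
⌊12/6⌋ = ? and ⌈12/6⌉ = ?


12/6 = 2.0000
floor = 2
ceil = 2

floor = 2, ceil = 2


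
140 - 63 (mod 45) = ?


140 - 63 = 77
77 mod 45 = 32


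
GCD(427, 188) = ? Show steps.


427 = 2 * 188 + 51
188 = 3 * 51 + 35
51 = 1 * 35 + 16
35 = 2 * 16 + 3
16 = 5 * 3 + 1
3 = 3 * 1 + 0
GCD = 1


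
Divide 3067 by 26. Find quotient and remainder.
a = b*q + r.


3067 = 26 * 117 + 25
Check: 3042 + 25 = 3067

q = 117, r = 25


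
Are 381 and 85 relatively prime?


Euclidean algorithm:
381 = 4 * 85 + 41
85 = 2 * 41 + 3
41 = 13 * 3 + 2
3 = 1 * 2 + 1
2 = 2 * 1 + 0
GCD(381, 85) = 1

Yes, coprime (GCD = 1)


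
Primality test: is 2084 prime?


2084 / 2 = 1042 (exact division)
2084 is NOT prime.

No, 2084 is not prime


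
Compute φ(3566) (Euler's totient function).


3566 = 2 × 1783
Prime factors: 2, 1783
φ(3566) = 3566 × (1-1/2) × (1-1/1783)
= 3566 × 1/2 × 1782/1783 = 1782

φ(3566) = 1782


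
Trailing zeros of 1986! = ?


floor(1986/5) = 397
floor(1986/25) = 79
floor(1986/125) = 15
floor(1986/625) = 3
Total = 494

494 trailing zeros


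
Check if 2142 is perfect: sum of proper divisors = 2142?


Proper divisors of 2142: 1, 2, 3, 6, 7, 9, 14, 17, 18, 21, 34, 42, 51, 63, 102, 119, 126, 153, 238, 306, 357, 714, 1071
Sum = 1 + 2 + 3 + 6 + 7 + 9 + 14 + 17 + 18 + 21 + 34 + 42 + 51 + 63 + 102 + 119 + 126 + 153 + 238 + 306 + 357 + 714 + 1071 = 3474

No, 2142 is not perfect (3474 ≠ 2142)


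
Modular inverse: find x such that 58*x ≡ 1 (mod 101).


Use the extended Euclidean algorithm on (101, 58); each row r = 101*s + 58*t:
r=101, s=1, t=0
r=58, s=0, t=1
q=1: r=43, s=1, t=-1   [101*(1) + 58*(-1) = 43]
q=1: r=15, s=-1, t=2   [101*(-1) + 58*(2) = 15]
q=2: r=13, s=3, t=-5   [101*(3) + 58*(-5) = 13]
q=1: r=2, s=-4, t=7   [101*(-4) + 58*(7) = 2]
q=6: r=1, s=27, t=-47   [101*(27) + 58*(-47) = 1]
q=2: r=0, s=-58, t=101   [101*(-58) + 58*(101) = 0]
GCD = 1 with t = -47, so 58*(-47) ≡ 1 (mod 101)
Inverse = -47 mod 101 = 54
Check: 58 * 54 = 3132 ≡ 1 (mod 101)

58^(-1) ≡ 54 (mod 101)


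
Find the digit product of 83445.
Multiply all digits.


8 × 3 × 4 × 4 × 5 = 1920


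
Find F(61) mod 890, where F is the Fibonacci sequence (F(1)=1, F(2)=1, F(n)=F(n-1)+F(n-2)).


F(k) mod 890 for k=1..61:
1, 1, 2, 3, 5, 8, 13, 21, 34, 55, 89, 144, 233, 377, 610, 97, 707, 804, 621, 535, 266, 801, 177, 88, 265, 353, 618, 81, 699, 780, 589, 479, 178, 657, 835, 602, 547, 259, 806, 175, 91, 266, 357, 623, 90, 713, 803, 626, 539, 275, 814, 199, 123, 322, 445, 767, 322, 199, 521, 720, 351
F(61) mod 890 = 351


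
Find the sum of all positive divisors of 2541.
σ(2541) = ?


Divisors of 2541: 1, 3, 7, 11, 21, 33, 77, 121, 231, 363, 847, 2541
Sum = 1 + 3 + 7 + 11 + 21 + 33 + 77 + 121 + 231 + 363 + 847 + 2541 = 4256

σ(2541) = 4256


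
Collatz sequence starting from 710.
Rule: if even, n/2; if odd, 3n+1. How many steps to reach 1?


710 → 355 → 1066 → 533 → 1600 → 800 → 400 → 200 → 100 → 50 → 25 → 76 → 38 → 19 → 58 → 29 → 88 → 44 → 22 → 11 → 34 → 17 → 52 → 26 → 13 → 40 → 20 → 10 → 5 → 16 → 8 → 4 → 2 → 1
Total steps = 33

33 steps


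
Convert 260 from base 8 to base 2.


260 (base 8) = 176 (decimal)
176 (decimal) = 10110000 (base 2)


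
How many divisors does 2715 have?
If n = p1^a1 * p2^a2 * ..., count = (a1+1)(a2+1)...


2715 = 3^1 × 5^1 × 181^1
d(2715) = (1+1) × (1+1) × (1+1) = 8

8 divisors


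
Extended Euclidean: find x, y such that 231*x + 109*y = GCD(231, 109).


Tabular extended Euclidean (each row: r = 231*s + 109*t):
r=231, s=1, t=0
r=109, s=0, t=1
q=2: r=13, s=1, t=-2   [231*(1) + 109*(-2) = 13]
q=8: r=5, s=-8, t=17   [231*(-8) + 109*(17) = 5]
q=2: r=3, s=17, t=-36   [231*(17) + 109*(-36) = 3]
q=1: r=2, s=-25, t=53   [231*(-25) + 109*(53) = 2]
q=1: r=1, s=42, t=-89   [231*(42) + 109*(-89) = 1]
q=2: r=0, s=-109, t=231   [231*(-109) + 109*(231) = 0]
GCD = 1; from the row with r=1: x=42, y=-89
Check: 231*(42) + 109*(-89) = 9702 - 9701 = 1

GCD = 1, x = 42, y = -89


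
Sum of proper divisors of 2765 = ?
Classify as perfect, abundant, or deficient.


Proper divisors: 1, 5, 7, 35, 79, 395, 553
Sum = 1 + 5 + 7 + 35 + 79 + 395 + 553 = 1075
1075 < 2765 → deficient

s(2765) = 1075 (deficient)


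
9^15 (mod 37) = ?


9^1 mod 37 = 9
9^2 mod 37 = 7
9^3 mod 37 = 26
9^4 mod 37 = 12
9^5 mod 37 = 34
9^6 mod 37 = 10
9^7 mod 37 = 16
9^8 mod 37 = 33
9^9 mod 37 = 1
9^10 mod 37 = 9
9^11 mod 37 = 7
9^12 mod 37 = 26
9^13 mod 37 = 12
9^14 mod 37 = 34
9^15 mod 37 = 10


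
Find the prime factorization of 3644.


3644 / 2 = 1822
1822 / 2 = 911
911 / 911 = 1
3644 = 2^2 × 911


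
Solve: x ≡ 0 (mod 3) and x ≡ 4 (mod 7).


M = 3*7 = 21
M1 = M/3 = 7, M2 = M/7 = 3
M1^(-1) mod 3 = 1, M2^(-1) mod 7 = 5
x = 0*7*1 + 4*3*5 = 60
60 mod 21 = 18
Check: 18 mod 3 = 0 ✓, 18 mod 7 = 4 ✓

x ≡ 18 (mod 21)


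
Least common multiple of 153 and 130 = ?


GCD(153, 130) = 1
LCM = 153*130/1 = 19890/1 = 19890

LCM = 19890


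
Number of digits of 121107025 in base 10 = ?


121107025 has 9 digits in base 10
floor(log10(121107025)) + 1 = floor(8.0832) + 1 = 9

9 digits (base 10)


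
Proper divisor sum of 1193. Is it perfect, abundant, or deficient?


Proper divisors: 1
Sum = 1 = 1
1 < 1193 → deficient

s(1193) = 1 (deficient)


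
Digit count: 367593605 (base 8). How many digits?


367593605 in base 8 = 2572204205
Number of digits = 10

10 digits (base 8)


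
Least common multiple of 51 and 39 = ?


GCD(51, 39) = 3
LCM = 51*39/3 = 1989/3 = 663

LCM = 663


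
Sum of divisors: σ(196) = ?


Divisors of 196: 1, 2, 4, 7, 14, 28, 49, 98, 196
Sum = 1 + 2 + 4 + 7 + 14 + 28 + 49 + 98 + 196 = 399

σ(196) = 399


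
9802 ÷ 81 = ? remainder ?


9802 = 81 * 121 + 1
Check: 9801 + 1 = 9802

q = 121, r = 1


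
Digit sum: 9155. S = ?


9 + 1 + 5 + 5 = 20


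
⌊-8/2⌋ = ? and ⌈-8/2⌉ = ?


-8/2 = -4.0000
floor = -4
ceil = -4

floor = -4, ceil = -4


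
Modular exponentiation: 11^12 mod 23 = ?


11^1 mod 23 = 11
11^2 mod 23 = 6
11^3 mod 23 = 20
11^4 mod 23 = 13
11^5 mod 23 = 5
11^6 mod 23 = 9
11^7 mod 23 = 7
11^8 mod 23 = 8
11^9 mod 23 = 19
11^10 mod 23 = 2
11^11 mod 23 = 22
11^12 mod 23 = 12


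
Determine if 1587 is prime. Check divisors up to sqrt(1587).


1587 / 3 = 529 (exact division)
1587 is NOT prime.

No, 1587 is not prime


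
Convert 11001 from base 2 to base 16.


11001 (base 2) = 25 (decimal)
25 (decimal) = 19 (base 16)


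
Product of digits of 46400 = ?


4 × 6 × 4 × 0 × 0 = 0


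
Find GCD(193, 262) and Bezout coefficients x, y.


Tabular extended Euclidean (each row: r = 193*s + 262*t):
r=193, s=1, t=0
r=262, s=0, t=1
q=0: r=193, s=1, t=0   [193*(1) + 262*(0) = 193]
q=1: r=69, s=-1, t=1   [193*(-1) + 262*(1) = 69]
q=2: r=55, s=3, t=-2   [193*(3) + 262*(-2) = 55]
q=1: r=14, s=-4, t=3   [193*(-4) + 262*(3) = 14]
q=3: r=13, s=15, t=-11   [193*(15) + 262*(-11) = 13]
q=1: r=1, s=-19, t=14   [193*(-19) + 262*(14) = 1]
q=13: r=0, s=262, t=-193   [193*(262) + 262*(-193) = 0]
GCD = 1; from the row with r=1: x=-19, y=14
Check: 193*(-19) + 262*(14) = -3667 + 3668 = 1

GCD = 1, x = -19, y = 14


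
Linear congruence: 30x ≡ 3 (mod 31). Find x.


GCD(30, 31) = 1, unique solution
a^(-1) mod 31 = 30
x = 30 * 3 mod 31 = 28

x ≡ 28 (mod 31)


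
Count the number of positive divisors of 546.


546 = 2^1 × 3^1 × 7^1 × 13^1
d(546) = (1+1) × (1+1) × (1+1) × (1+1) = 16

16 divisors


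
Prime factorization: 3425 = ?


3425 / 5 = 685
685 / 5 = 137
137 / 137 = 1
3425 = 5^2 × 137


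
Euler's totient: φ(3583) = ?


3583 = 3583
Prime factors: 3583
φ(3583) = 3583 × (1-1/3583)
= 3583 × 3582/3583 = 3582

φ(3583) = 3582


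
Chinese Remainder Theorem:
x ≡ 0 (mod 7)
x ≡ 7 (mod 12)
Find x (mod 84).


M = 7*12 = 84
M1 = M/7 = 12, M2 = M/12 = 7
M1^(-1) mod 7 = 3, M2^(-1) mod 12 = 7
x = 0*12*3 + 7*7*7 = 343
343 mod 84 = 7
Check: 7 mod 7 = 0 ✓, 7 mod 12 = 7 ✓

x ≡ 7 (mod 84)


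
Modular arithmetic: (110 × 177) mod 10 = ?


110 × 177 = 19470
19470 mod 10 = 0


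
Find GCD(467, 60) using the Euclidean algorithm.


467 = 7 * 60 + 47
60 = 1 * 47 + 13
47 = 3 * 13 + 8
13 = 1 * 8 + 5
8 = 1 * 5 + 3
5 = 1 * 3 + 2
3 = 1 * 2 + 1
2 = 2 * 1 + 0
GCD = 1


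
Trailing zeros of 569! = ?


floor(569/5) = 113
floor(569/25) = 22
floor(569/125) = 4
Total = 139

139 trailing zeros


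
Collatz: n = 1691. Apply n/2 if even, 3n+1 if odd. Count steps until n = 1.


1691 → 5074 → 2537 → 7612 → 3806 → 1903 → 5710 → 2855 → 8566 → 4283 → 12850 → 6425 → 19276 → 9638 → 4819 → 14458 → 7229 → 21688 → 10844 → 5422 → 2711 → 8134 → 4067 → 12202 → 6101 → 18304 → 9152 → 4576 → 2288 → 1144 → 572 → 286 → 143 → 430 → 215 → 646 → 323 → 970 → 485 → 1456 → 728 → 364 → 182 → 91 → 274 → 137 → 412 → 206 → 103 → 310 → 155 → 466 → 233 → 700 → 350 → 175 → 526 → 263 → 790 → 395 → 1186 → 593 → 1780 → 890 → 445 → 1336 → 668 → 334 → 167 → 502 → 251 → 754 → 377 → 1132 → 566 → 283 → 850 → 425 → 1276 → 638 → 319 → 958 → 479 → 1438 → 719 → 2158 → 1079 → 3238 → 1619 → 4858 → 2429 → 7288 → 3644 → 1822 → 911 → 2734 → 1367 → 4102 → 2051 → 6154 → 3077 → 9232 → 4616 → 2308 → 1154 → 577 → 1732 → 866 → 433 → 1300 → 650 → 325 → 976 → 488 → 244 → 122 → 61 → 184 → 92 → 46 → 23 → 70 → 35 → 106 → 53 → 160 → 80 → 40 → 20 → 10 → 5 → 16 → 8 → 4 → 2 → 1
Total steps = 135

135 steps


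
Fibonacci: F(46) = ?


Sequence: 1, 1, 2, 3, 5, 8, 13, 21, 34, 55, 89, 144, 233, 377, 610, 987, 1597, 2584, 4181, 6765, 10946, 17711, 28657, 46368, 75025, 121393, 196418, 317811, 514229, 832040, 1346269, 2178309, 3524578, 5702887, 9227465, 14930352, 24157817, 39088169, 63245986, 102334155, 165580141, 267914296, 433494437, 701408733, 1134903170, 1836311903
F(46) = 1836311903


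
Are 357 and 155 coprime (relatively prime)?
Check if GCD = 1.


Euclidean algorithm:
357 = 2 * 155 + 47
155 = 3 * 47 + 14
47 = 3 * 14 + 5
14 = 2 * 5 + 4
5 = 1 * 4 + 1
4 = 4 * 1 + 0
GCD(357, 155) = 1

Yes, coprime (GCD = 1)


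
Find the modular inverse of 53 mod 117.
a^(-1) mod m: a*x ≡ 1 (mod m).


Use the extended Euclidean algorithm on (117, 53); each row r = 117*s + 53*t:
r=117, s=1, t=0
r=53, s=0, t=1
q=2: r=11, s=1, t=-2   [117*(1) + 53*(-2) = 11]
q=4: r=9, s=-4, t=9   [117*(-4) + 53*(9) = 9]
q=1: r=2, s=5, t=-11   [117*(5) + 53*(-11) = 2]
q=4: r=1, s=-24, t=53   [117*(-24) + 53*(53) = 1]
q=2: r=0, s=53, t=-117   [117*(53) + 53*(-117) = 0]
GCD = 1 with t = 53, so 53*(53) ≡ 1 (mod 117)
Inverse = 53 mod 117 = 53
Check: 53 * 53 = 2809 ≡ 1 (mod 117)

53^(-1) ≡ 53 (mod 117)


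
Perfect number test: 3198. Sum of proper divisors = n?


Proper divisors of 3198: 1, 2, 3, 6, 13, 26, 39, 41, 78, 82, 123, 246, 533, 1066, 1599
Sum = 1 + 2 + 3 + 6 + 13 + 26 + 39 + 41 + 78 + 82 + 123 + 246 + 533 + 1066 + 1599 = 3858

No, 3198 is not perfect (3858 ≠ 3198)


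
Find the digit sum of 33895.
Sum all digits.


3 + 3 + 8 + 9 + 5 = 28


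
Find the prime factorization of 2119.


2119 / 13 = 163
163 / 163 = 1
2119 = 13 × 163


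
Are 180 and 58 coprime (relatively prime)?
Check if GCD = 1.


Euclidean algorithm:
180 = 3 * 58 + 6
58 = 9 * 6 + 4
6 = 1 * 4 + 2
4 = 2 * 2 + 0
GCD(180, 58) = 2

No, not coprime (GCD = 2)


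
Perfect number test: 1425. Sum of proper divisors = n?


Proper divisors of 1425: 1, 3, 5, 15, 19, 25, 57, 75, 95, 285, 475
Sum = 1 + 3 + 5 + 15 + 19 + 25 + 57 + 75 + 95 + 285 + 475 = 1055

No, 1425 is not perfect (1055 ≠ 1425)


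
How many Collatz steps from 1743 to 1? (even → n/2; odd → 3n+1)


1743 → 5230 → 2615 → 7846 → 3923 → 11770 → 5885 → 17656 → 8828 → 4414 → 2207 → 6622 → 3311 → 9934 → 4967 → 14902 → 7451 → 22354 → 11177 → 33532 → 16766 → 8383 → 25150 → 12575 → 37726 → 18863 → 56590 → 28295 → 84886 → 42443 → 127330 → 63665 → 190996 → 95498 → 47749 → 143248 → 71624 → 35812 → 17906 → 8953 → 26860 → 13430 → 6715 → 20146 → 10073 → 30220 → 15110 → 7555 → 22666 → 11333 → 34000 → 17000 → 8500 → 4250 → 2125 → 6376 → 3188 → 1594 → 797 → 2392 → 1196 → 598 → 299 → 898 → 449 → 1348 → 674 → 337 → 1012 → 506 → 253 → 760 → 380 → 190 → 95 → 286 → 143 → 430 → 215 → 646 → 323 → 970 → 485 → 1456 → 728 → 364 → 182 → 91 → 274 → 137 → 412 → 206 → 103 → 310 → 155 → 466 → 233 → 700 → 350 → 175 → 526 → 263 → 790 → 395 → 1186 → 593 → 1780 → 890 → 445 → 1336 → 668 → 334 → 167 → 502 → 251 → 754 → 377 → 1132 → 566 → 283 → 850 → 425 → 1276 → 638 → 319 → 958 → 479 → 1438 → 719 → 2158 → 1079 → 3238 → 1619 → 4858 → 2429 → 7288 → 3644 → 1822 → 911 → 2734 → 1367 → 4102 → 2051 → 6154 → 3077 → 9232 → 4616 → 2308 → 1154 → 577 → 1732 → 866 → 433 → 1300 → 650 → 325 → 976 → 488 → 244 → 122 → 61 → 184 → 92 → 46 → 23 → 70 → 35 → 106 → 53 → 160 → 80 → 40 → 20 → 10 → 5 → 16 → 8 → 4 → 2 → 1
Total steps = 179

179 steps


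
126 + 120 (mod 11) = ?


126 + 120 = 246
246 mod 11 = 4


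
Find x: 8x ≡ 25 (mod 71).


GCD(8, 71) = 1, unique solution
a^(-1) mod 71 = 9
x = 9 * 25 mod 71 = 12

x ≡ 12 (mod 71)


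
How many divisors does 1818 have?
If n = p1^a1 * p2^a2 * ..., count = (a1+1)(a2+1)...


1818 = 2^1 × 3^2 × 101^1
d(1818) = (1+1) × (2+1) × (1+1) = 12

12 divisors


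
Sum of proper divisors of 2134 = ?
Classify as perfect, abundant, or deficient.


Proper divisors: 1, 2, 11, 22, 97, 194, 1067
Sum = 1 + 2 + 11 + 22 + 97 + 194 + 1067 = 1394
1394 < 2134 → deficient

s(2134) = 1394 (deficient)


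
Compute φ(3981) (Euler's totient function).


3981 = 3 × 1327
Prime factors: 3, 1327
φ(3981) = 3981 × (1-1/3) × (1-1/1327)
= 3981 × 2/3 × 1326/1327 = 2652

φ(3981) = 2652


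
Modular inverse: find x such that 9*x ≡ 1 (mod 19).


Use the extended Euclidean algorithm on (19, 9); each row r = 19*s + 9*t:
r=19, s=1, t=0
r=9, s=0, t=1
q=2: r=1, s=1, t=-2   [19*(1) + 9*(-2) = 1]
q=9: r=0, s=-9, t=19   [19*(-9) + 9*(19) = 0]
GCD = 1 with t = -2, so 9*(-2) ≡ 1 (mod 19)
Inverse = -2 mod 19 = 17
Check: 9 * 17 = 153 ≡ 1 (mod 19)

9^(-1) ≡ 17 (mod 19)


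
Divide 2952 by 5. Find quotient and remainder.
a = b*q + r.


2952 = 5 * 590 + 2
Check: 2950 + 2 = 2952

q = 590, r = 2


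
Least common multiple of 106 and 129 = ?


GCD(106, 129) = 1
LCM = 106*129/1 = 13674/1 = 13674

LCM = 13674


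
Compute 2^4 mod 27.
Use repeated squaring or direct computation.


2^1 mod 27 = 2
2^2 mod 27 = 4
2^3 mod 27 = 8
2^4 mod 27 = 16


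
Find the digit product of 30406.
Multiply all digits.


3 × 0 × 4 × 0 × 6 = 0


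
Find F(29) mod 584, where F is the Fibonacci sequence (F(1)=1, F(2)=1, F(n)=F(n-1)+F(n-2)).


F(k) mod 584 for k=1..29:
1, 1, 2, 3, 5, 8, 13, 21, 34, 55, 89, 144, 233, 377, 26, 403, 429, 248, 93, 341, 434, 191, 41, 232, 273, 505, 194, 115, 309
F(29) mod 584 = 309


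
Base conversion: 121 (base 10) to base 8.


121 (base 10) = 121 (decimal)
121 (decimal) = 171 (base 8)


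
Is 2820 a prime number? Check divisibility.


2820 / 2 = 1410 (exact division)
2820 is NOT prime.

No, 2820 is not prime


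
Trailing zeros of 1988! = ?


floor(1988/5) = 397
floor(1988/25) = 79
floor(1988/125) = 15
floor(1988/625) = 3
Total = 494

494 trailing zeros


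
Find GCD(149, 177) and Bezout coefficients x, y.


Tabular extended Euclidean (each row: r = 149*s + 177*t):
r=149, s=1, t=0
r=177, s=0, t=1
q=0: r=149, s=1, t=0   [149*(1) + 177*(0) = 149]
q=1: r=28, s=-1, t=1   [149*(-1) + 177*(1) = 28]
q=5: r=9, s=6, t=-5   [149*(6) + 177*(-5) = 9]
q=3: r=1, s=-19, t=16   [149*(-19) + 177*(16) = 1]
q=9: r=0, s=177, t=-149   [149*(177) + 177*(-149) = 0]
GCD = 1; from the row with r=1: x=-19, y=16
Check: 149*(-19) + 177*(16) = -2831 + 2832 = 1

GCD = 1, x = -19, y = 16
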